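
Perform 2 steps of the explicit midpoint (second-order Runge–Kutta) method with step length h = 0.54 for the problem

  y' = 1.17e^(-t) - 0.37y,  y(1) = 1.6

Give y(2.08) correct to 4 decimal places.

Midpoint: k1 = f(t_n, y_n); k2 = f(t_n + h/2, y_n + (h/2)·k1); y_{n+1} = y_n + h·k2.
t=1.000000, y=1.600000:
  k1 = f(1.000000, 1.600000) = -0.161581
  k2 = f(1.270000, 1.556373) = -0.247285
  y ← 1.600000 + 0.54·(-0.247285) = 1.466466
t=1.540000, y=1.466466:
  k1 = f(1.540000, 1.466466) = -0.291767
  k2 = f(1.810000, 1.387689) = -0.321970
  y ← 1.466466 + 0.54·(-0.321970) = 1.292602
y(2.08) ≈ 1.2926

1.2926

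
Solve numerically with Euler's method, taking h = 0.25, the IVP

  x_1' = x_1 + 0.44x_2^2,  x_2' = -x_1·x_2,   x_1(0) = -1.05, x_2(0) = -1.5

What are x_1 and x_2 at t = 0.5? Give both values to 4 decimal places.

-0.9368, -2.3980

Euler on (x_1,x_2): x_1_{n+1} = x_1_n + h·x_1', x_2_{n+1} = x_2_n + h·x_2'.
0.000000: (-1.050000, -1.500000); f=(-0.060000, -1.575000) → (-1.065000, -1.893750)
0.250000: (-1.065000, -1.893750); f=(0.512967, -2.016844) → (-0.936758, -2.397961)
(x_1(0.5), x_2(0.5)) ≈ (-0.9368, -2.3980)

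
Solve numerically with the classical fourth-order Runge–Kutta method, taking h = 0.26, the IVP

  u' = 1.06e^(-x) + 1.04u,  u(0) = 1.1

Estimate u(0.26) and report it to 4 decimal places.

RK4: k1 = f(x_n, u_n); k2 = f(x_n + h/2, u_n + (h/2)·k1); k3 = f(x_n + h/2, u_n + (h/2)·k2); k4 = f(x_n + h, u_n + h·k3); u_{n+1} = u_n + (h/6)·(k1 + 2k2 + 2k3 + k4).
x=0.000000, u=1.100000:
  k1 = f(0.000000, 1.100000) = 2.204000
  k2 = f(0.130000, 1.386520) = 2.372762
  k3 = f(0.130000, 1.408459) = 2.395579
  k4 = f(0.260000, 1.722850) = 2.609079
  u ← 1.100000 + (0.26/6)·(k1 + 2k2 + 2k3 + k4) = 1.721823
u(0.26) ≈ 1.7218

1.7218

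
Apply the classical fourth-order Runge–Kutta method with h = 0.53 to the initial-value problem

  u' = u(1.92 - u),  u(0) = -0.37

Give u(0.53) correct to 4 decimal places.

-1.5088

RK4: k1 = f(x_n, u_n); k2 = f(x_n + h/2, u_n + (h/2)·k1); k3 = f(x_n + h/2, u_n + (h/2)·k2); k4 = f(x_n + h, u_n + h·k3); u_{n+1} = u_n + (h/6)·(k1 + 2k2 + 2k3 + k4).
x=0.000000, u=-0.370000:
  k1 = f(0.000000, -0.370000) = -0.847300
  k2 = f(0.265000, -0.594534) = -1.494978
  k3 = f(0.265000, -0.766169) = -2.058060
  k4 = f(0.530000, -1.460772) = -4.938535
  u ← -0.370000 + (0.53/6)·(k1 + 2k2 + 2k3 + k4) = -1.508785
u(0.53) ≈ -1.5088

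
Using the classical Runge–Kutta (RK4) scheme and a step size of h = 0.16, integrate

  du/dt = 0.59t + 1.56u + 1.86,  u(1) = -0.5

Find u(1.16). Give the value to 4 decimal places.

-0.1883

RK4: k1 = f(t_n, u_n); k2 = f(t_n + h/2, u_n + (h/2)·k1); k3 = f(t_n + h/2, u_n + (h/2)·k2); k4 = f(t_n + h, u_n + h·k3); u_{n+1} = u_n + (h/6)·(k1 + 2k2 + 2k3 + k4).
t=1.000000, u=-0.500000:
  k1 = f(1.000000, -0.500000) = 1.670000
  k2 = f(1.080000, -0.366400) = 1.925616
  k3 = f(1.080000, -0.345951) = 1.957517
  k4 = f(1.160000, -0.186797) = 2.252996
  u ← -0.500000 + (0.16/6)·(k1 + 2k2 + 2k3 + k4) = -0.188286
u(1.16) ≈ -0.1883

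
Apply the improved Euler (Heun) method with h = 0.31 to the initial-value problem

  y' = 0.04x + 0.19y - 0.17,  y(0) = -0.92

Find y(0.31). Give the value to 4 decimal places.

-1.0281

Heun: k1 = f(x_n, y_n); k2 = f(x_n + h, y_n + h·k1); y_{n+1} = y_n + (h/2)·(k1 + k2).
x=0.000000, y=-0.920000:
  k1 = f(0.000000, -0.920000) = -0.344800
  k2 = f(0.310000, -1.026888) = -0.352709
  y ← -0.920000 + (0.31/2)·(-0.344800 + (-0.352709)) = -1.028114
y(0.31) ≈ -1.0281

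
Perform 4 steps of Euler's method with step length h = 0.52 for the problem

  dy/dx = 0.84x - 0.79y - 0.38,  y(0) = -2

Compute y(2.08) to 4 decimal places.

Euler: y_{n+1} = y_n + h·f(x_n, y_n).
x=0.000000, y=-2.000000: f=1.200000 → y ← -2.000000 + 0.52·1.200000 = -1.376000
x=0.520000, y=-1.376000: f=1.143840 → y ← -1.376000 + 0.52·1.143840 = -0.781203
x=1.040000, y=-0.781203: f=1.110751 → y ← -0.781203 + 0.52·1.110751 = -0.203613
x=1.560000, y=-0.203613: f=1.091254 → y ← -0.203613 + 0.52·1.091254 = 0.363839
y(2.08) ≈ 0.3638

0.3638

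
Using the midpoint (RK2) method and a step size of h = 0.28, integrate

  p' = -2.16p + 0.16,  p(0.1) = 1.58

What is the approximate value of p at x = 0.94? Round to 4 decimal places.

0.3650

Midpoint: k1 = f(x_n, p_n); k2 = f(x_n + h/2, p_n + (h/2)·k1); p_{n+1} = p_n + h·k2.
x=0.100000, p=1.580000:
  k1 = f(0.100000, 1.580000) = -3.252800
  k2 = f(0.240000, 1.124608) = -2.269153
  p ← 1.580000 + 0.28·(-2.269153) = 0.944637
x=0.380000, p=0.944637:
  k1 = f(0.380000, 0.944637) = -1.880416
  k2 = f(0.520000, 0.681379) = -1.311778
  p ← 0.944637 + 0.28·(-1.311778) = 0.577339
x=0.660000, p=0.577339:
  k1 = f(0.660000, 0.577339) = -1.087053
  k2 = f(0.800000, 0.425152) = -0.758328
  p ← 0.577339 + 0.28·(-0.758328) = 0.365007
p(0.94) ≈ 0.3650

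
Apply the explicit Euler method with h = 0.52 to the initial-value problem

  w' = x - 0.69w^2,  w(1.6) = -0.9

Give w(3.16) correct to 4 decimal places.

Euler: w_{n+1} = w_n + h·f(x_n, w_n).
x=1.600000, w=-0.900000: f=1.041100 → w ← -0.900000 + 0.52·1.041100 = -0.358628
x=2.120000, w=-0.358628: f=2.031256 → w ← -0.358628 + 0.52·2.031256 = 0.697625
x=2.640000, w=0.697625: f=2.304190 → w ← 0.697625 + 0.52·2.304190 = 1.895804
w(3.16) ≈ 1.8958

1.8958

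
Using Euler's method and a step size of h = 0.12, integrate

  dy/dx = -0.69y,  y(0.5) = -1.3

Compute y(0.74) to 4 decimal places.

Euler: y_{n+1} = y_n + h·f(x_n, y_n).
x=0.500000, y=-1.300000: f=0.897000 → y ← -1.300000 + 0.12·0.897000 = -1.192360
x=0.620000, y=-1.192360: f=0.822728 → y ← -1.192360 + 0.12·0.822728 = -1.093633
y(0.74) ≈ -1.0936

-1.0936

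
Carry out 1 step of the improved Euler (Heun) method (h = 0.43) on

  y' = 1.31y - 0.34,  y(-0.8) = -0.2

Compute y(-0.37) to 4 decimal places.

-0.5318

Heun: k1 = f(x_n, y_n); k2 = f(x_n + h, y_n + h·k1); y_{n+1} = y_n + (h/2)·(k1 + k2).
x=-0.800000, y=-0.200000:
  k1 = f(-0.800000, -0.200000) = -0.602000
  k2 = f(-0.370000, -0.458860) = -0.941107
  y ← -0.200000 + (0.43/2)·(-0.602000 + (-0.941107)) = -0.531768
y(-0.37) ≈ -0.5318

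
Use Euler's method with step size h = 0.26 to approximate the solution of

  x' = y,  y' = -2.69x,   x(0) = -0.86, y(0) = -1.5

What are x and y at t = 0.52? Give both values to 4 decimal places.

Euler on (x,y): x_{n+1} = x_n + h·x', y_{n+1} = y_n + h·y'.
0.000000: (-0.860000, -1.500000); f=(-1.500000, 2.313400) → (-1.250000, -0.898516)
0.260000: (-1.250000, -0.898516); f=(-0.898516, 3.362500) → (-1.483614, -0.024266)
(x(0.52), y(0.52)) ≈ (-1.4836, -0.0243)

-1.4836, -0.0243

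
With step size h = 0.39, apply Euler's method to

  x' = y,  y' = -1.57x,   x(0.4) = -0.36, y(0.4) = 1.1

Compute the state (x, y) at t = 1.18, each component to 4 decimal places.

0.5840, 1.2782

Euler on (x,y): x_{n+1} = x_n + h·x', y_{n+1} = y_n + h·y'.
0.400000: (-0.360000, 1.100000); f=(1.100000, 0.565200) → (0.069000, 1.320428)
0.790000: (0.069000, 1.320428); f=(1.320428, -0.108330) → (0.583967, 1.278179)
(x(1.18), y(1.18)) ≈ (0.5840, 1.2782)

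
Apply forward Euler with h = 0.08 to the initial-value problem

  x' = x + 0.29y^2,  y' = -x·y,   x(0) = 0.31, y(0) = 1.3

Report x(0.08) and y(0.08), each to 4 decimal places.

Euler on (x,y): x_{n+1} = x_n + h·x', y_{n+1} = y_n + h·y'.
0.000000: (0.310000, 1.300000); f=(0.800100, -0.403000) → (0.374008, 1.267760)
(x(0.08), y(0.08)) ≈ (0.3740, 1.2678)

0.3740, 1.2678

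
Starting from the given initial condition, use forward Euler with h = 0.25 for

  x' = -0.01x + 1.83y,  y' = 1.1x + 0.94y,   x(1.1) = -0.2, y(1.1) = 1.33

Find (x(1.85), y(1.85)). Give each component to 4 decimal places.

Euler on (x,y): x_{n+1} = x_n + h·x', y_{n+1} = y_n + h·y'.
1.100000: (-0.200000, 1.330000); f=(2.435900, 1.030200) → (0.408975, 1.587550)
1.350000: (0.408975, 1.587550); f=(2.901127, 1.942170) → (1.134257, 2.073092)
1.600000: (1.134257, 2.073092); f=(3.782416, 3.196389) → (2.079861, 2.872190)
(x(1.85), y(1.85)) ≈ (2.0799, 2.8722)

2.0799, 2.8722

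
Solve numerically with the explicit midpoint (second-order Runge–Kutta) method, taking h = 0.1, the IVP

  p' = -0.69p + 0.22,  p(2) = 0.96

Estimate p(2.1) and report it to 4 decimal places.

0.9173

Midpoint: k1 = f(x_n, p_n); k2 = f(x_n + h/2, p_n + (h/2)·k1); p_{n+1} = p_n + h·k2.
x=2.000000, p=0.960000:
  k1 = f(2.000000, 0.960000) = -0.442400
  k2 = f(2.050000, 0.937880) = -0.427137
  p ← 0.960000 + 0.1·(-0.427137) = 0.917286
p(2.1) ≈ 0.9173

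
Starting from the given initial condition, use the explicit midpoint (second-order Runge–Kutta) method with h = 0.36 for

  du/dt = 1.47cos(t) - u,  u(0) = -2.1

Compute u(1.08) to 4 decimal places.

-0.0095

Midpoint: k1 = f(t_n, u_n); k2 = f(t_n + h/2, u_n + (h/2)·k1); u_{n+1} = u_n + h·k2.
t=0.000000, u=-2.100000:
  k1 = f(0.000000, -2.100000) = 3.570000
  k2 = f(0.180000, -1.457400) = 2.903650
  u ← -2.100000 + 0.36·2.903650 = -1.054686
t=0.360000, u=-1.054686:
  k1 = f(0.360000, -1.054686) = 2.430454
  k2 = f(0.540000, -0.617204) = 1.878036
  u ← -1.054686 + 0.36·1.878036 = -0.378593
t=0.720000, u=-0.378593:
  k1 = f(0.720000, -0.378593) = 1.483747
  k2 = f(0.900000, -0.111518) = 1.025285
  u ← -0.378593 + 0.36·1.025285 = -0.009490
u(1.08) ≈ -0.0095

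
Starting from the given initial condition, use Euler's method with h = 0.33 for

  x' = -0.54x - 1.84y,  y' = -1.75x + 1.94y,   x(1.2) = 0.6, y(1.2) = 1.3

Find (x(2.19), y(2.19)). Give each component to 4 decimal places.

-2.9736, 5.8516

Euler on (x,y): x_{n+1} = x_n + h·x', y_{n+1} = y_n + h·y'.
1.200000: (0.600000, 1.300000); f=(-2.716000, 1.472000) → (-0.296280, 1.785760)
1.530000: (-0.296280, 1.785760); f=(-3.125807, 3.982864) → (-1.327796, 3.100105)
1.860000: (-1.327796, 3.100105); f=(-4.987184, 8.337848) → (-2.973567, 5.851595)
(x(2.19), y(2.19)) ≈ (-2.9736, 5.8516)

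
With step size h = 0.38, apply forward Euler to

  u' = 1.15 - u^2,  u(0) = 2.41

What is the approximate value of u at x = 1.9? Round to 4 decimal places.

Euler: u_{n+1} = u_n + h·f(x_n, u_n).
x=0.000000, u=2.410000: f=-4.658100 → u ← 2.410000 + 0.38·(-4.658100) = 0.639922
x=0.380000, u=0.639922: f=0.740500 → u ← 0.639922 + 0.38·0.740500 = 0.921312
x=0.760000, u=0.921312: f=0.301184 → u ← 0.921312 + 0.38·0.301184 = 1.035762
x=1.140000, u=1.035762: f=0.077197 → u ← 1.035762 + 0.38·0.077197 = 1.065097
x=1.520000, u=1.065097: f=0.015569 → u ← 1.065097 + 0.38·0.015569 = 1.071013
u(1.9) ≈ 1.0710

1.0710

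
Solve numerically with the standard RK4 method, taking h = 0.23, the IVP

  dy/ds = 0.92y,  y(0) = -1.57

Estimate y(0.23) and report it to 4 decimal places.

-1.9400

RK4: k1 = f(s_n, y_n); k2 = f(s_n + h/2, y_n + (h/2)·k1); k3 = f(s_n + h/2, y_n + (h/2)·k2); k4 = f(s_n + h, y_n + h·k3); y_{n+1} = y_n + (h/6)·(k1 + 2k2 + 2k3 + k4).
s=0.000000, y=-1.570000:
  k1 = f(0.000000, -1.570000) = -1.444400
  k2 = f(0.115000, -1.736106) = -1.597218
  k3 = f(0.115000, -1.753680) = -1.613386
  k4 = f(0.230000, -1.941079) = -1.785792
  y ← -1.570000 + (0.23/6)·(k1 + 2k2 + 2k3 + k4) = -1.939970
y(0.23) ≈ -1.9400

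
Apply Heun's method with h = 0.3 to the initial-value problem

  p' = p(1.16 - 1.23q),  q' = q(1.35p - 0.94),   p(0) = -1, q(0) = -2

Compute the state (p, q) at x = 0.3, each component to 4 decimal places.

-2.1469, -0.9603

Heun on (p,q): k1 = f(x_n, state_n); k2 = f(x_n + h, state_n + h·k1); state_{n+1} = state_n + (h/2)·(k1 + k2).
0.000000: (-1.000000, -2.000000)
  k1 = (-3.620000, 4.580000)
  predictor → (-2.086000, -0.626000)
  k2 = (-4.025938, 2.351319)
  → (-2.146891, -0.960302)
(p(0.3), q(0.3)) ≈ (-2.1469, -0.9603)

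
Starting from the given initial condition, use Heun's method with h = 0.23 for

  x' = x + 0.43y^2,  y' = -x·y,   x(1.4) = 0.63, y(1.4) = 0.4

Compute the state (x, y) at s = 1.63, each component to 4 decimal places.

Heun on (x,y): k1 = f(s_n, state_n); k2 = f(s_n + h, state_n + h·k1); state_{n+1} = state_n + (h/2)·(k1 + k2).
1.400000: (0.630000, 0.400000)
  k1 = (0.698800, -0.252000)
  predictor → (0.790724, 0.342040)
  k2 = (0.841030, -0.270459)
  → (0.807080, 0.339917)
(x(1.63), y(1.63)) ≈ (0.8071, 0.3399)

0.8071, 0.3399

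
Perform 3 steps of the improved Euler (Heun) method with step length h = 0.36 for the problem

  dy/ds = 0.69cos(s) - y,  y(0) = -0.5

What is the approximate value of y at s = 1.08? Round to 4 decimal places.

Heun: k1 = f(s_n, y_n); k2 = f(s_n + h, y_n + h·k1); y_{n+1} = y_n + (h/2)·(k1 + k2).
s=0.000000, y=-0.500000:
  k1 = f(0.000000, -0.500000) = 1.190000
  k2 = f(0.360000, -0.071600) = 0.717369
  y ← -0.500000 + (0.36/2)·(1.190000 + 0.717369) = -0.156674
s=0.360000, y=-0.156674:
  k1 = f(0.360000, -0.156674) = 0.802442
  k2 = f(0.720000, 0.132206) = 0.386540
  y ← -0.156674 + (0.36/2)·(0.802442 + 0.386540) = 0.057343
s=0.720000, y=0.057343:
  k1 = f(0.720000, 0.057343) = 0.461403
  k2 = f(1.080000, 0.223448) = 0.101768
  y ← 0.057343 + (0.36/2)·(0.461403 + 0.101768) = 0.158714
y(1.08) ≈ 0.1587

0.1587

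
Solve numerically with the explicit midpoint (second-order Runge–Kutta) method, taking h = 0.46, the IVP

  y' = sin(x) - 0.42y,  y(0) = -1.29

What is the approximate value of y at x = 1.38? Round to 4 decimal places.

Midpoint: k1 = f(x_n, y_n); k2 = f(x_n + h/2, y_n + (h/2)·k1); y_{n+1} = y_n + h·k2.
x=0.000000, y=-1.290000:
  k1 = f(0.000000, -1.290000) = 0.541800
  k2 = f(0.230000, -1.165386) = 0.717440
  y ← -1.290000 + 0.46·0.717440 = -0.959978
x=0.460000, y=-0.959978:
  k1 = f(0.460000, -0.959978) = 0.847139
  k2 = f(0.690000, -0.765136) = 0.957894
  y ← -0.959978 + 0.46·0.957894 = -0.519346
x=0.920000, y=-0.519346:
  k1 = f(0.920000, -0.519346) = 1.013727
  k2 = f(1.150000, -0.286189) = 1.032963
  y ← -0.519346 + 0.46·1.032963 = -0.044183
y(1.38) ≈ -0.0442

-0.0442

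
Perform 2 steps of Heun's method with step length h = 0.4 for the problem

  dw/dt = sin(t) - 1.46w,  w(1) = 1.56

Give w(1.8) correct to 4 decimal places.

0.9701

Heun: k1 = f(t_n, w_n); k2 = f(t_n + h, w_n + h·k1); w_{n+1} = w_n + (h/2)·(k1 + k2).
t=1.000000, w=1.560000:
  k1 = f(1.000000, 1.560000) = -1.436129
  k2 = f(1.400000, 0.985548) = -0.453451
  w ← 1.560000 + (0.4/2)·(-1.436129 + (-0.453451)) = 1.182084
t=1.400000, w=1.182084:
  k1 = f(1.400000, 1.182084) = -0.740393
  k2 = f(1.800000, 0.885927) = -0.319606
  w ← 1.182084 + (0.4/2)·(-0.740393 + (-0.319606)) = 0.970084
w(1.8) ≈ 0.9701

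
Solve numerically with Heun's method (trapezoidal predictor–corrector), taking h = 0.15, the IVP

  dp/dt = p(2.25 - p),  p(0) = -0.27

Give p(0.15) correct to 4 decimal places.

Heun: k1 = f(t_n, p_n); k2 = f(t_n + h, p_n + h·k1); p_{n+1} = p_n + (h/2)·(k1 + k2).
t=0.000000, p=-0.270000:
  k1 = f(0.000000, -0.270000) = -0.680400
  k2 = f(0.150000, -0.372060) = -0.975564
  p ← -0.270000 + (0.15/2)·(-0.680400 + (-0.975564)) = -0.394197
p(0.15) ≈ -0.3942

-0.3942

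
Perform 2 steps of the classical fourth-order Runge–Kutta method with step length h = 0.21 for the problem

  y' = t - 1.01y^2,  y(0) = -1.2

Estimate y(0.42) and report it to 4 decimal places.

-2.2803

RK4: k1 = f(t_n, y_n); k2 = f(t_n + h/2, y_n + (h/2)·k1); k3 = f(t_n + h/2, y_n + (h/2)·k2); k4 = f(t_n + h, y_n + h·k3); y_{n+1} = y_n + (h/6)·(k1 + 2k2 + 2k3 + k4).
t=0.000000, y=-1.200000:
  k1 = f(0.000000, -1.200000) = -1.454400
  k2 = f(0.105000, -1.352712) = -1.743128
  k3 = f(0.105000, -1.383028) = -1.826895
  k4 = f(0.210000, -1.583648) = -2.323020
  y ← -1.200000 + (0.21/6)·(k1 + 2k2 + 2k3 + k4) = -1.582111
t=0.210000, y=-1.582111:
  k1 = f(0.210000, -1.582111) = -2.318107
  k2 = f(0.315000, -1.825513) = -3.050821
  k3 = f(0.315000, -1.902448) = -3.340500
  k4 = f(0.420000, -2.283616) = -4.847053
  y ← -1.582111 + (0.21/6)·(k1 + 2k2 + 2k3 + k4) = -2.280284
y(0.42) ≈ -2.2803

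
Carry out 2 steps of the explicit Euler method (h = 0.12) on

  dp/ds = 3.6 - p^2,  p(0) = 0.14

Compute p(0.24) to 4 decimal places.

0.9627

Euler: p_{n+1} = p_n + h·f(s_n, p_n).
s=0.000000, p=0.140000: f=3.580400 → p ← 0.140000 + 0.12·3.580400 = 0.569648
s=0.120000, p=0.569648: f=3.275501 → p ← 0.569648 + 0.12·3.275501 = 0.962708
p(0.24) ≈ 0.9627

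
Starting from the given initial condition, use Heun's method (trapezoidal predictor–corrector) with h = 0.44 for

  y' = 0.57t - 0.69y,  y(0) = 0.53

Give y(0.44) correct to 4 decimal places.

0.4487

Heun: k1 = f(t_n, y_n); k2 = f(t_n + h, y_n + h·k1); y_{n+1} = y_n + (h/2)·(k1 + k2).
t=0.000000, y=0.530000:
  k1 = f(0.000000, 0.530000) = -0.365700
  k2 = f(0.440000, 0.369092) = -0.003873
  y ← 0.530000 + (0.44/2)·(-0.365700 + (-0.003873)) = 0.448694
y(0.44) ≈ 0.4487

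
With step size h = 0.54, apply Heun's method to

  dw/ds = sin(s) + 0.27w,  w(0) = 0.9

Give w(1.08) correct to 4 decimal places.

1.7613

Heun: k1 = f(s_n, w_n); k2 = f(s_n + h, w_n + h·k1); w_{n+1} = w_n + (h/2)·(k1 + k2).
s=0.000000, w=0.900000:
  k1 = f(0.000000, 0.900000) = 0.243000
  k2 = f(0.540000, 1.031220) = 0.792565
  w ← 0.900000 + (0.54/2)·(0.243000 + 0.792565) = 1.179603
s=0.540000, w=1.179603:
  k1 = f(0.540000, 1.179603) = 0.832629
  k2 = f(1.080000, 1.629222) = 1.321848
  w ← 1.179603 + (0.54/2)·(0.832629 + 1.321848) = 1.761311
w(1.08) ≈ 1.7613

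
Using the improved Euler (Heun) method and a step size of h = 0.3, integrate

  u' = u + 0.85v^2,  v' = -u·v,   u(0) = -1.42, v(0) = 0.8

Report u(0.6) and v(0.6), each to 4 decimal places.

-1.4915, 2.0532

Heun on (u,v): k1 = f(s_n, state_n); k2 = f(s_n + h, state_n + h·k1); state_{n+1} = state_n + (h/2)·(k1 + k2).
0.000000: (-1.420000, 0.800000)
  k1 = (-0.876000, 1.136000)
  predictor → (-1.682800, 1.140800)
  k2 = (-0.576589, 1.919738)
  → (-1.637888, 1.258361)
0.300000: (-1.637888, 1.258361)
  k1 = (-0.291937, 2.061054)
  predictor → (-1.725470, 1.876677)
  k2 = (1.268160, 3.238149)
  → (-1.491455, 2.053241)
(u(0.6), v(0.6)) ≈ (-1.4915, 2.0532)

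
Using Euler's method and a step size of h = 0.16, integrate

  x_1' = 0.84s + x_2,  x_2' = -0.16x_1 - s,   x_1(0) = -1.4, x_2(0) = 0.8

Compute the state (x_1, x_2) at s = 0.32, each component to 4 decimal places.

-1.1168, 0.8428

Euler on (x_1,x_2): x_1_{n+1} = x_1_n + h·x_1', x_2_{n+1} = x_2_n + h·x_2'.
0.000000: (-1.400000, 0.800000); f=(0.800000, 0.224000) → (-1.272000, 0.835840)
0.160000: (-1.272000, 0.835840); f=(0.970240, 0.043520) → (-1.116762, 0.842803)
(x_1(0.32), x_2(0.32)) ≈ (-1.1168, 0.8428)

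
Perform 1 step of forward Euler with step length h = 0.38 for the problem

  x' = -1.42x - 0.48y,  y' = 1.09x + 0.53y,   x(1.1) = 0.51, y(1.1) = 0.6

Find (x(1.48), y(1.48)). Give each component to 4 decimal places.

0.1254, 0.9321

Euler on (x,y): x_{n+1} = x_n + h·x', y_{n+1} = y_n + h·y'.
1.100000: (0.510000, 0.600000); f=(-1.012200, 0.873900) → (0.125364, 0.932082)
(x(1.48), y(1.48)) ≈ (0.1254, 0.9321)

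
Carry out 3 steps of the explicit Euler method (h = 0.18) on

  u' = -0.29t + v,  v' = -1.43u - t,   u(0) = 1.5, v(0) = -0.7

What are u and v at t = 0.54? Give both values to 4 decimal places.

0.8853, -1.8379

Euler on (u,v): u_{n+1} = u_n + h·u', v_{n+1} = v_n + h·v'.
0.000000: (1.500000, -0.700000); f=(-0.700000, -2.145000) → (1.374000, -1.086100)
0.180000: (1.374000, -1.086100); f=(-1.138300, -2.144820) → (1.169106, -1.472168)
0.360000: (1.169106, -1.472168); f=(-1.576568, -2.031822) → (0.885324, -1.837895)
(u(0.54), v(0.54)) ≈ (0.8853, -1.8379)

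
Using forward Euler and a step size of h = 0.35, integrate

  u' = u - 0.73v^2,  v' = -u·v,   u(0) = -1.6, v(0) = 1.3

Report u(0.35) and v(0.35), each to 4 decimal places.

Euler on (u,v): u_{n+1} = u_n + h·u', v_{n+1} = v_n + h·v'.
0.000000: (-1.600000, 1.300000); f=(-2.833700, 2.080000) → (-2.591795, 2.028000)
(u(0.35), v(0.35)) ≈ (-2.5918, 2.0280)

-2.5918, 2.0280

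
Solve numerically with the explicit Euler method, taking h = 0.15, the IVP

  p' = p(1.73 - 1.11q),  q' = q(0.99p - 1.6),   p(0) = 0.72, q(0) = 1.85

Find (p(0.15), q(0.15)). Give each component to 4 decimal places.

Euler on (p,q): p_{n+1} = p_n + h·p', q_{n+1} = q_n + h·q'.
0.000000: (0.720000, 1.850000); f=(-0.232920, -1.641320) → (0.685062, 1.603802)
(p(0.15), q(0.15)) ≈ (0.6851, 1.6038)

0.6851, 1.6038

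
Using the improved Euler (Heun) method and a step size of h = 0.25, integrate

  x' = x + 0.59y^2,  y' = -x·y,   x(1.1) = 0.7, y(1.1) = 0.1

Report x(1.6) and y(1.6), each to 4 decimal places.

1.1519, 0.0640

Heun on (x,y): k1 = f(t_n, state_n); k2 = f(t_n + h, state_n + h·k1); state_{n+1} = state_n + (h/2)·(k1 + k2).
1.100000: (0.700000, 0.100000)
  k1 = (0.705900, -0.070000)
  predictor → (0.876475, 0.082500)
  k2 = (0.880491, -0.072309)
  → (0.898299, 0.082211)
1.350000: (0.898299, 0.082211)
  k1 = (0.902286, -0.073850)
  predictor → (1.123870, 0.063749)
  k2 = (1.126268, -0.071645)
  → (1.151868, 0.064024)
(x(1.6), y(1.6)) ≈ (1.1519, 0.0640)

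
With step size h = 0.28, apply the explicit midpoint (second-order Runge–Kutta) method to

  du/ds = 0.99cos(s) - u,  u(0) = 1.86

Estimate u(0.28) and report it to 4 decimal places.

Midpoint: k1 = f(s_n, u_n); k2 = f(s_n + h/2, u_n + (h/2)·k1); u_{n+1} = u_n + h·k2.
s=0.000000, u=1.860000:
  k1 = f(0.000000, 1.860000) = -0.870000
  k2 = f(0.140000, 1.738200) = -0.757886
  u ← 1.860000 + 0.28·(-0.757886) = 1.647792
u(0.28) ≈ 1.6478

1.6478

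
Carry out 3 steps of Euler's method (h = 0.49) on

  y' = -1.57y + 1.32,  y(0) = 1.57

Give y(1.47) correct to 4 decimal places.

Euler: y_{n+1} = y_n + h·f(x_n, y_n).
x=0.000000, y=1.570000: f=-1.144900 → y ← 1.570000 + 0.49·(-1.144900) = 1.008999
x=0.490000, y=1.008999: f=-0.264128 → y ← 1.008999 + 0.49·(-0.264128) = 0.879576
x=0.980000, y=0.879576: f=-0.060934 → y ← 0.879576 + 0.49·(-0.060934) = 0.849718
y(1.47) ≈ 0.8497

0.8497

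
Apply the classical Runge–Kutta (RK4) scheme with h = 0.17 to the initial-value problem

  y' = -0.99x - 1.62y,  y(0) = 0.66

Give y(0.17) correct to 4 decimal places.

0.4880

RK4: k1 = f(x_n, y_n); k2 = f(x_n + h/2, y_n + (h/2)·k1); k3 = f(x_n + h/2, y_n + (h/2)·k2); k4 = f(x_n + h, y_n + h·k3); y_{n+1} = y_n + (h/6)·(k1 + 2k2 + 2k3 + k4).
x=0.000000, y=0.660000:
  k1 = f(0.000000, 0.660000) = -1.069200
  k2 = f(0.085000, 0.569118) = -1.006121
  k3 = f(0.085000, 0.574480) = -1.014807
  k4 = f(0.170000, 0.487483) = -0.958022
  y ← 0.660000 + (0.17/6)·(k1 + 2k2 + 2k3 + k4) = 0.488043
y(0.17) ≈ 0.4880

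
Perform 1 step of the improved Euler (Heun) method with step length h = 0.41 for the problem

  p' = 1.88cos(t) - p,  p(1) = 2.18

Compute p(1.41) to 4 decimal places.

Heun: k1 = f(t_n, p_n); k2 = f(t_n + h, p_n + h·k1); p_{n+1} = p_n + (h/2)·(k1 + k2).
t=1.000000, p=2.180000:
  k1 = f(1.000000, 2.180000) = -1.164232
  k2 = f(1.410000, 1.702665) = -1.401669
  p ← 2.180000 + (0.41/2)·(-1.164232 + (-1.401669)) = 1.653990
p(1.41) ≈ 1.6540

1.6540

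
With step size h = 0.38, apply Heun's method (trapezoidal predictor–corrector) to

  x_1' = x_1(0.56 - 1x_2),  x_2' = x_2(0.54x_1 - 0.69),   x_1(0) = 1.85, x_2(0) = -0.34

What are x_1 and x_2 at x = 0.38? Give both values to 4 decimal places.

Heun on (x_1,x_2): k1 = f(x_n, state_n); k2 = f(x_n + h, state_n + h·k1); state_{n+1} = state_n + (h/2)·(k1 + k2).
0.000000: (1.850000, -0.340000)
  k1 = (1.665000, -0.105060)
  predictor → (2.482700, -0.379923)
  k2 = (2.333546, -0.247200)
  → (2.609724, -0.406929)
(x_1(0.38), x_2(0.38)) ≈ (2.6097, -0.4069)

2.6097, -0.4069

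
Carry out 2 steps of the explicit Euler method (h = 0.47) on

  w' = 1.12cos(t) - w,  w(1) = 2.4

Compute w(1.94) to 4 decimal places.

0.8779

Euler: w_{n+1} = w_n + h·f(t_n, w_n).
t=1.000000, w=2.400000: f=-1.794861 → w ← 2.400000 + 0.47·(-1.794861) = 1.556415
t=1.470000, w=1.556415: f=-1.443714 → w ← 1.556415 + 0.47·(-1.443714) = 0.877869
w(1.94) ≈ 0.8779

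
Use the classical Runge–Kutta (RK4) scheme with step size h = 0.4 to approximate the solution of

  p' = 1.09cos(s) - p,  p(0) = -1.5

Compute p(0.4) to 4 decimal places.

-0.6568

RK4: k1 = f(s_n, p_n); k2 = f(s_n + h/2, p_n + (h/2)·k1); k3 = f(s_n + h/2, p_n + (h/2)·k2); k4 = f(s_n + h, p_n + h·k3); p_{n+1} = p_n + (h/6)·(k1 + 2k2 + 2k3 + k4).
s=0.000000, p=-1.500000:
  k1 = f(0.000000, -1.500000) = 2.590000
  k2 = f(0.200000, -0.982000) = 2.050273
  k3 = f(0.200000, -1.089945) = 2.158218
  k4 = f(0.400000, -0.636713) = 1.640669
  p ← -1.500000 + (0.4/6)·(k1 + 2k2 + 2k3 + k4) = -0.656823
p(0.4) ≈ -0.6568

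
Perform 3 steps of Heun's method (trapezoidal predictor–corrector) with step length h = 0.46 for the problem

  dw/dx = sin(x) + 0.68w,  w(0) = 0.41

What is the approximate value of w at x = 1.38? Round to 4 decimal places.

Heun: k1 = f(x_n, w_n); k2 = f(x_n + h, w_n + h·k1); w_{n+1} = w_n + (h/2)·(k1 + k2).
x=0.000000, w=0.410000:
  k1 = f(0.000000, 0.410000) = 0.278800
  k2 = f(0.460000, 0.538248) = 0.809957
  w ← 0.410000 + (0.46/2)·(0.278800 + 0.809957) = 0.660414
x=0.460000, w=0.660414:
  k1 = f(0.460000, 0.660414) = 0.893030
  k2 = f(0.920000, 1.071208) = 1.524023
  w ← 0.660414 + (0.46/2)·(0.893030 + 1.524023) = 1.216336
x=0.920000, w=1.216336:
  k1 = f(0.920000, 1.216336) = 1.622710
  k2 = f(1.380000, 1.962783) = 2.316546
  w ← 1.216336 + (0.46/2)·(1.622710 + 2.316546) = 2.122365
w(1.38) ≈ 2.1224

2.1224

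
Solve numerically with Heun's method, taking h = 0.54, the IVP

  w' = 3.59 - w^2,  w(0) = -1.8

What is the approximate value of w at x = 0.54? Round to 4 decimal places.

Heun: k1 = f(x_n, w_n); k2 = f(x_n + h, w_n + h·k1); w_{n+1} = w_n + (h/2)·(k1 + k2).
x=0.000000, w=-1.800000:
  k1 = f(0.000000, -1.800000) = 0.350000
  k2 = f(0.540000, -1.611000) = 0.994679
  w ← -1.800000 + (0.54/2)·(0.350000 + 0.994679) = -1.436937
w(0.54) ≈ -1.4369

-1.4369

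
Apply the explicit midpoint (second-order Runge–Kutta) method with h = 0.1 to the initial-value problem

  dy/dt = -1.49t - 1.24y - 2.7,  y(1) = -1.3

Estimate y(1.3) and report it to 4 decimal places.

-2.0045

Midpoint: k1 = f(t_n, y_n); k2 = f(t_n + h/2, y_n + (h/2)·k1); y_{n+1} = y_n + h·k2.
t=1.000000, y=-1.300000:
  k1 = f(1.000000, -1.300000) = -2.578000
  k2 = f(1.050000, -1.428900) = -2.492664
  y ← -1.300000 + 0.1·(-2.492664) = -1.549266
t=1.100000, y=-1.549266:
  k1 = f(1.100000, -1.549266) = -2.417910
  k2 = f(1.150000, -1.670162) = -2.342499
  y ← -1.549266 + 0.1·(-2.342499) = -1.783516
t=1.200000, y=-1.783516:
  k1 = f(1.200000, -1.783516) = -2.276440
  k2 = f(1.250000, -1.897338) = -2.209800
  y ← -1.783516 + 0.1·(-2.209800) = -2.004496
y(1.3) ≈ -2.0045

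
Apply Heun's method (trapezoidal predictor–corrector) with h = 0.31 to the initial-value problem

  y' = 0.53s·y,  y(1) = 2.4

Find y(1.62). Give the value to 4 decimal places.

3.6784

Heun: k1 = f(s_n, y_n); k2 = f(s_n + h, y_n + h·k1); y_{n+1} = y_n + (h/2)·(k1 + k2).
s=1.000000, y=2.400000:
  k1 = f(1.000000, 2.400000) = 1.272000
  k2 = f(1.310000, 2.794320) = 1.940096
  y ← 2.400000 + (0.31/2)·(1.272000 + 1.940096) = 2.897875
s=1.310000, y=2.897875:
  k1 = f(1.310000, 2.897875) = 2.011995
  k2 = f(1.620000, 3.521593) = 3.023640
  y ← 2.897875 + (0.31/2)·(2.011995 + 3.023640) = 3.678398
y(1.62) ≈ 3.6784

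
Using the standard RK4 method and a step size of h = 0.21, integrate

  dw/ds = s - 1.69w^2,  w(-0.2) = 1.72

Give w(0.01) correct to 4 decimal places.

RK4: k1 = f(s_n, w_n); k2 = f(s_n + h/2, w_n + (h/2)·k1); k3 = f(s_n + h/2, w_n + (h/2)·k2); k4 = f(s_n + h, w_n + h·k3); w_{n+1} = w_n + (h/6)·(k1 + 2k2 + 2k3 + k4).
s=-0.200000, w=1.720000:
  k1 = f(-0.200000, 1.720000) = -5.199696
  k2 = f(-0.095000, 1.174032) = -2.424413
  k3 = f(-0.095000, 1.465437) = -3.724283
  k4 = f(0.010000, 0.937901) = -1.476621
  w ← 1.720000 + (0.21/6)·(k1 + 2k2 + 2k3 + k4) = 1.055920
w(0.01) ≈ 1.0559

1.0559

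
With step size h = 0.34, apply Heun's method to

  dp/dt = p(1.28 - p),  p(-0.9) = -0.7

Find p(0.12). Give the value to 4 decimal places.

-30.1695

Heun: k1 = f(t_n, p_n); k2 = f(t_n + h, p_n + h·k1); p_{n+1} = p_n + (h/2)·(k1 + k2).
t=-0.900000, p=-0.700000:
  k1 = f(-0.900000, -0.700000) = -1.386000
  k2 = f(-0.560000, -1.171240) = -2.870990
  p ← -0.700000 + (0.34/2)·(-1.386000 + (-2.870990)) = -1.423688
t=-0.560000, p=-1.423688:
  k1 = f(-0.560000, -1.423688) = -3.849210
  k2 = f(-0.220000, -2.732420) = -10.963614
  p ← -1.423688 + (0.34/2)·(-3.849210 + (-10.963614)) = -3.941868
t=-0.220000, p=-3.941868:
  k1 = f(-0.220000, -3.941868) = -20.583918
  k2 = f(0.120000, -10.940401) = -133.696077
  p ← -3.941868 + (0.34/2)·(-20.583918 + (-133.696077)) = -30.169468
p(0.12) ≈ -30.1695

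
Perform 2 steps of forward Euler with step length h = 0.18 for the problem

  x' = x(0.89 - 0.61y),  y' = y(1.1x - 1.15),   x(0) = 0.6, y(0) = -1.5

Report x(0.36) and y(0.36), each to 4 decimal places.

1.0417, -1.2999

Euler on (x,y): x_{n+1} = x_n + h·x', y_{n+1} = y_n + h·y'.
0.000000: (0.600000, -1.500000); f=(1.083000, 0.735000) → (0.794940, -1.367700)
0.180000: (0.794940, -1.367700); f=(1.370713, 0.376892) → (1.041668, -1.299860)
(x(0.36), y(0.36)) ≈ (1.0417, -1.2999)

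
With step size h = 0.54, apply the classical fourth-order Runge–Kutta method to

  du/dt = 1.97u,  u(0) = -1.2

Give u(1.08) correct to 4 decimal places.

-9.9785

RK4: k1 = f(t_n, u_n); k2 = f(t_n + h/2, u_n + (h/2)·k1); k3 = f(t_n + h/2, u_n + (h/2)·k2); k4 = f(t_n + h, u_n + h·k3); u_{n+1} = u_n + (h/6)·(k1 + 2k2 + 2k3 + k4).
t=0.000000, u=-1.200000:
  k1 = f(0.000000, -1.200000) = -2.364000
  k2 = f(0.270000, -1.838280) = -3.621412
  k3 = f(0.270000, -2.177781) = -4.290229
  k4 = f(0.540000, -3.516724) = -6.927945
  u ← -1.200000 + (0.54/6)·(k1 + 2k2 + 2k3 + k4) = -3.460370
t=0.540000, u=-3.460370:
  k1 = f(0.540000, -3.460370) = -6.816930
  k2 = f(0.810000, -5.300941) = -10.442854
  k3 = f(0.810000, -6.279941) = -12.371484
  k4 = f(1.080000, -10.140972) = -19.977714
  u ← -3.460370 + (0.54/6)·(k1 + 2k2 + 2k3 + k4) = -9.978469
u(1.08) ≈ -9.9785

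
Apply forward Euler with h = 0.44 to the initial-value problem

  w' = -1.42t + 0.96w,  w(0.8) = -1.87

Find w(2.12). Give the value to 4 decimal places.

-8.5445

Euler: w_{n+1} = w_n + h·f(t_n, w_n).
t=0.800000, w=-1.870000: f=-2.931200 → w ← -1.870000 + 0.44·(-2.931200) = -3.159728
t=1.240000, w=-3.159728: f=-4.794139 → w ← -3.159728 + 0.44·(-4.794139) = -5.269149
t=1.680000, w=-5.269149: f=-7.443983 → w ← -5.269149 + 0.44·(-7.443983) = -8.544502
w(2.12) ≈ -8.5445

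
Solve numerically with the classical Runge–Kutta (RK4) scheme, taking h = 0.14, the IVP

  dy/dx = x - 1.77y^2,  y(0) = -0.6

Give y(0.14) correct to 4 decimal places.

-0.6938

RK4: k1 = f(x_n, y_n); k2 = f(x_n + h/2, y_n + (h/2)·k1); k3 = f(x_n + h/2, y_n + (h/2)·k2); k4 = f(x_n + h, y_n + h·k3); y_{n+1} = y_n + (h/6)·(k1 + 2k2 + 2k3 + k4).
x=0.000000, y=-0.600000:
  k1 = f(0.000000, -0.600000) = -0.637200
  k2 = f(0.070000, -0.644604) = -0.665460
  k3 = f(0.070000, -0.646582) = -0.669981
  k4 = f(0.140000, -0.693797) = -0.711998
  y ← -0.600000 + (0.14/6)·(k1 + 2k2 + 2k3 + k4) = -0.693802
y(0.14) ≈ -0.6938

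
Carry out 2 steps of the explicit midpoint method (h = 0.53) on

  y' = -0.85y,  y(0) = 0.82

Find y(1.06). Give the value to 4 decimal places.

Midpoint: k1 = f(x_n, y_n); k2 = f(x_n + h/2, y_n + (h/2)·k1); y_{n+1} = y_n + h·k2.
x=0.000000, y=0.820000:
  k1 = f(0.000000, 0.820000) = -0.697000
  k2 = f(0.265000, 0.635295) = -0.540001
  y ← 0.820000 + 0.53·(-0.540001) = 0.533800
x=0.530000, y=0.533800:
  k1 = f(0.530000, 0.533800) = -0.453730
  k2 = f(0.795000, 0.413561) = -0.351527
  y ← 0.533800 + 0.53·(-0.351527) = 0.347490
y(1.06) ≈ 0.3475

0.3475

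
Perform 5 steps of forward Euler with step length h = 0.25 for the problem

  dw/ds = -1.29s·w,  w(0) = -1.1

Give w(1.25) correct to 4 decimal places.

Euler: w_{n+1} = w_n + h·f(s_n, w_n).
s=0.000000, w=-1.100000: f=0.000000 → w ← -1.100000 + 0.25·0.000000 = -1.100000
s=0.250000, w=-1.100000: f=0.354750 → w ← -1.100000 + 0.25·0.354750 = -1.011313
s=0.500000, w=-1.011313: f=0.652297 → w ← -1.011313 + 0.25·0.652297 = -0.848238
s=0.750000, w=-0.848238: f=0.820671 → w ← -0.848238 + 0.25·0.820671 = -0.643071
s=1.000000, w=-0.643071: f=0.829561 → w ← -0.643071 + 0.25·0.829561 = -0.435680
w(1.25) ≈ -0.4357

-0.4357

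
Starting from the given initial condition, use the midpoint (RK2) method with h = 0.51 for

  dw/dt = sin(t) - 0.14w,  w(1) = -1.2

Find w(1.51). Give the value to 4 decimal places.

Midpoint: k1 = f(t_n, w_n); k2 = f(t_n + h/2, w_n + (h/2)·k1); w_{n+1} = w_n + h·k2.
t=1.000000, w=-1.200000:
  k1 = f(1.000000, -1.200000) = 1.009471
  k2 = f(1.255000, -0.942585) = 1.082511
  w ← -1.200000 + 0.51·1.082511 = -0.647919
w(1.51) ≈ -0.6479

-0.6479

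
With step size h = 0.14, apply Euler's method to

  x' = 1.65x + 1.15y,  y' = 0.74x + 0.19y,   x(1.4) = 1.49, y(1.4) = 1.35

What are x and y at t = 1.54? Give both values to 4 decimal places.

2.0515, 1.5403

Euler on (x,y): x_{n+1} = x_n + h·x', y_{n+1} = y_n + h·y'.
1.400000: (1.490000, 1.350000); f=(4.011000, 1.359100) → (2.051540, 1.540274)
(x(1.54), y(1.54)) ≈ (2.0515, 1.5403)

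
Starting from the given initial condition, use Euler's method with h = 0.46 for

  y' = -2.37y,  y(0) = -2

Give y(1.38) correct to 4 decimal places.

Euler: y_{n+1} = y_n + h·f(s_n, y_n).
s=0.000000, y=-2.000000: f=4.740000 → y ← -2.000000 + 0.46·4.740000 = 0.180400
s=0.460000, y=0.180400: f=-0.427548 → y ← 0.180400 + 0.46·(-0.427548) = -0.016272
s=0.920000, y=-0.016272: f=0.038565 → y ← -0.016272 + 0.46·0.038565 = 0.001468
y(1.38) ≈ 0.0015

0.0015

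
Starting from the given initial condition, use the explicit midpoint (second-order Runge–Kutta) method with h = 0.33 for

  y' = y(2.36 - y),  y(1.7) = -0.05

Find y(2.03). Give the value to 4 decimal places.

Midpoint: k1 = f(t_n, y_n); k2 = f(t_n + h/2, y_n + (h/2)·k1); y_{n+1} = y_n + h·k2.
t=1.700000, y=-0.050000:
  k1 = f(1.700000, -0.050000) = -0.120500
  k2 = f(1.865000, -0.069883) = -0.169806
  y ← -0.050000 + 0.33·(-0.169806) = -0.106036
y(2.03) ≈ -0.1060

-0.1060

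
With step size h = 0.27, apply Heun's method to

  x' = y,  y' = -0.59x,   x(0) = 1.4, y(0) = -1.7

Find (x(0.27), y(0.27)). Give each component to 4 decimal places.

0.9109, -1.8865

Heun on (x,y): k1 = f(t_n, state_n); k2 = f(t_n + h, state_n + h·k1); state_{n+1} = state_n + (h/2)·(k1 + k2).
0.000000: (1.400000, -1.700000)
  k1 = (-1.700000, -0.826000)
  predictor → (0.941000, -1.923020)
  k2 = (-1.923020, -0.555190)
  → (0.910892, -1.886461)
(x(0.27), y(0.27)) ≈ (0.9109, -1.8865)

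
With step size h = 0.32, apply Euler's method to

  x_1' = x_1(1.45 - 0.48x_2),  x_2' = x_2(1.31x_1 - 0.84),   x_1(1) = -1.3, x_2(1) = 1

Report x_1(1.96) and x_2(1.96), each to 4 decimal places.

-3.5786, -0.0009

Euler on (x_1,x_2): x_1_{n+1} = x_1_n + h·x_1', x_2_{n+1} = x_2_n + h·x_2'.
1.000000: (-1.300000, 1.000000); f=(-1.261000, -2.543000) → (-1.703520, 0.186240)
1.320000: (-1.703520, 0.186240); f=(-2.317817, -0.572057) → (-2.445222, 0.003182)
1.640000: (-2.445222, 0.003182); f=(-3.541837, -0.012865) → (-3.578609, -0.000935)
(x_1(1.96), x_2(1.96)) ≈ (-3.5786, -0.0009)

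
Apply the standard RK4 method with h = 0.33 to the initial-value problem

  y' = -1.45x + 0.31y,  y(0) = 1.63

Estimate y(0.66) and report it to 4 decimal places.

RK4: k1 = f(x_n, y_n); k2 = f(x_n + h/2, y_n + (h/2)·k1); k3 = f(x_n + h/2, y_n + (h/2)·k2); k4 = f(x_n + h, y_n + h·k3); y_{n+1} = y_n + (h/6)·(k1 + 2k2 + 2k3 + k4).
x=0.000000, y=1.630000:
  k1 = f(0.000000, 1.630000) = 0.505300
  k2 = f(0.165000, 1.713374) = 0.291896
  k3 = f(0.165000, 1.678163) = 0.280980
  k4 = f(0.330000, 1.722724) = 0.055544
  y ← 1.630000 + (0.33/6)·(k1 + 2k2 + 2k3 + k4) = 1.723863
x=0.330000, y=1.723863:
  k1 = f(0.330000, 1.723863) = 0.055897
  k2 = f(0.495000, 1.733086) = -0.180493
  k3 = f(0.495000, 1.694081) = -0.192585
  k4 = f(0.660000, 1.660310) = -0.442304
  y ← 1.723863 + (0.33/6)·(k1 + 2k2 + 2k3 + k4) = 1.661572
y(0.66) ≈ 1.6616

1.6616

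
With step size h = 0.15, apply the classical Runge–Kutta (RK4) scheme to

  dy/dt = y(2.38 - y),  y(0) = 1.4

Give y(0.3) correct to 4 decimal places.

1.7724

RK4: k1 = f(t_n, y_n); k2 = f(t_n + h/2, y_n + (h/2)·k1); k3 = f(t_n + h/2, y_n + (h/2)·k2); k4 = f(t_n + h, y_n + h·k3); y_{n+1} = y_n + (h/6)·(k1 + 2k2 + 2k3 + k4).
t=0.000000, y=1.400000:
  k1 = f(0.000000, 1.400000) = 1.372000
  k2 = f(0.075000, 1.502900) = 1.318194
  k3 = f(0.075000, 1.498865) = 1.320703
  k4 = f(0.150000, 1.598105) = 1.249550
  y ← 1.400000 + (0.15/6)·(k1 + 2k2 + 2k3 + k4) = 1.597484
t=0.150000, y=1.597484:
  k1 = f(0.150000, 1.597484) = 1.250057
  k2 = f(0.225000, 1.691238) = 1.164861
  k3 = f(0.225000, 1.684848) = 1.171225
  k4 = f(0.300000, 1.773167) = 1.076016
  y ← 1.597484 + (0.15/6)·(k1 + 2k2 + 2k3 + k4) = 1.772440
y(0.3) ≈ 1.7724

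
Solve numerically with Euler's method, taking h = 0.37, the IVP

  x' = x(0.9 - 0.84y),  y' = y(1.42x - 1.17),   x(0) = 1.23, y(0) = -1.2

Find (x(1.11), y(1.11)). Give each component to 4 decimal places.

Euler on (x,y): x_{n+1} = x_n + h·x', y_{n+1} = y_n + h·y'.
0.000000: (1.230000, -1.200000); f=(2.346840, -0.691920) → (2.098331, -1.456010)
0.370000: (2.098331, -1.456010); f=(4.454859, -2.634840) → (3.746628, -2.430901)
0.740000: (3.746628, -2.430901); f=(11.022420, -10.088756) → (7.824924, -6.163741)
(x(1.11), y(1.11)) ≈ (7.8249, -6.1637)

7.8249, -6.1637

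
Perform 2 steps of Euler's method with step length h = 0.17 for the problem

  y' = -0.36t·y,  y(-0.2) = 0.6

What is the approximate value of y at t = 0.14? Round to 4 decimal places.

0.6085

Euler: y_{n+1} = y_n + h·f(t_n, y_n).
t=-0.200000, y=0.600000: f=0.043200 → y ← 0.600000 + 0.17·0.043200 = 0.607344
t=-0.030000, y=0.607344: f=0.006559 → y ← 0.607344 + 0.17·0.006559 = 0.608459
y(0.14) ≈ 0.6085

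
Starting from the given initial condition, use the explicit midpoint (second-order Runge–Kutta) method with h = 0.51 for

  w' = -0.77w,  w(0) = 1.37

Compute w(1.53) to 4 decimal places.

Midpoint: k1 = f(t_n, w_n); k2 = f(t_n + h/2, w_n + (h/2)·k1); w_{n+1} = w_n + h·k2.
t=0.000000, w=1.370000:
  k1 = f(0.000000, 1.370000) = -1.054900
  k2 = f(0.255000, 1.101001) = -0.847770
  w ← 1.370000 + 0.51·(-0.847770) = 0.937637
t=0.510000, w=0.937637:
  k1 = f(0.510000, 0.937637) = -0.721981
  k2 = f(0.765000, 0.753532) = -0.580220
  w ← 0.937637 + 0.51·(-0.580220) = 0.641725
t=1.020000, w=0.641725:
  k1 = f(1.020000, 0.641725) = -0.494128
  k2 = f(1.275000, 0.515722) = -0.397106
  w ← 0.641725 + 0.51·(-0.397106) = 0.439201
w(1.53) ≈ 0.4392

0.4392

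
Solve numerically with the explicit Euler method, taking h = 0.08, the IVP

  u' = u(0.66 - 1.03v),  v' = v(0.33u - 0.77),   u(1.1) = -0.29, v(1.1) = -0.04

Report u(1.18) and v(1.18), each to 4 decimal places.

-0.3063, -0.0372

Euler on (u,v): u_{n+1} = u_n + h·u', v_{n+1} = v_n + h·v'.
1.100000: (-0.290000, -0.040000); f=(-0.203348, 0.034628) → (-0.306268, -0.037230)
(u(1.18), v(1.18)) ≈ (-0.3063, -0.0372)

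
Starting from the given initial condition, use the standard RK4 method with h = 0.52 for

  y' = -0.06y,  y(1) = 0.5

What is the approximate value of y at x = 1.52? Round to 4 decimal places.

RK4: k1 = f(x_n, y_n); k2 = f(x_n + h/2, y_n + (h/2)·k1); k3 = f(x_n + h/2, y_n + (h/2)·k2); k4 = f(x_n + h, y_n + h·k3); y_{n+1} = y_n + (h/6)·(k1 + 2k2 + 2k3 + k4).
x=1.000000, y=0.500000:
  k1 = f(1.000000, 0.500000) = -0.030000
  k2 = f(1.260000, 0.492200) = -0.029532
  k3 = f(1.260000, 0.492322) = -0.029539
  k4 = f(1.520000, 0.484640) = -0.029078
  y ← 0.500000 + (0.52/6)·(k1 + 2k2 + 2k3 + k4) = 0.484641
y(1.52) ≈ 0.4846

0.4846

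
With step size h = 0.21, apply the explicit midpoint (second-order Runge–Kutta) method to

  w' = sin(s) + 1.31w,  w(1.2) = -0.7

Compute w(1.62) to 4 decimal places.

-0.6671

Midpoint: k1 = f(s_n, w_n); k2 = f(s_n + h/2, w_n + (h/2)·k1); w_{n+1} = w_n + h·k2.
s=1.200000, w=-0.700000:
  k1 = f(1.200000, -0.700000) = 0.015039
  k2 = f(1.305000, -0.698421) = 0.049952
  w ← -0.700000 + 0.21·0.049952 = -0.689510
s=1.410000, w=-0.689510:
  k1 = f(1.410000, -0.689510) = 0.083842
  k2 = f(1.515000, -0.680707) = 0.106718
  w ← -0.689510 + 0.21·0.106718 = -0.667099
w(1.62) ≈ -0.6671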